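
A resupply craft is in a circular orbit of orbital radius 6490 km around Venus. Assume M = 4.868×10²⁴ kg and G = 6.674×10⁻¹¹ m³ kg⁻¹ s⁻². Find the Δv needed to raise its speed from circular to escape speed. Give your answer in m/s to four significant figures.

Δv ≈ 2931 m/s

μ = GM = 6.674×10⁻¹¹ × 4.868×10²⁴ = 3.249×10¹⁴ m³/s².
r = 6490 km = 6.490×10⁶ m.
Circular speed v_c = √(μ/r) = 7075 m/s.
Escape speed v_esc = √(2μ/r) = √2 × v_c = 10010 m/s.
Δv = v_esc − v_c = 2931 m/s.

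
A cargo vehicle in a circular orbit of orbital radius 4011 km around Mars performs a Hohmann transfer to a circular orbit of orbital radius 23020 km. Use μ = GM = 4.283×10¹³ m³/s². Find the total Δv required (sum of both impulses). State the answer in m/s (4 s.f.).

r₁ = 4011 km = 4.011×10⁶ m.
r₂ = 23020 km = 2.302×10⁷ m.
Transfer ellipse a_t = (r₁ + r₂)/2 = 1.352×10⁷ m.
At r₁: circular v_c1 = √(μ/r₁) = 3268 m/s; transfer-periapsis v_p = √[μ(2/r₁ − 1/a_t)] = 4265 m/s.
Δv₁ = v_p − v_c1 = 996.9 m/s.
At r₂: circular v_c2 = √(μ/r₂) = 1364 m/s; transfer-apoapsis v_a = √[μ(2/r₂ − 1/a_t)] = 743.1 m/s.
Δv₂ = v_c2 − v_a = 620.9 m/s.
Total Δv = Δv₁ + Δv₂ = 1618 m/s.

Δv_total ≈ 1618 m/s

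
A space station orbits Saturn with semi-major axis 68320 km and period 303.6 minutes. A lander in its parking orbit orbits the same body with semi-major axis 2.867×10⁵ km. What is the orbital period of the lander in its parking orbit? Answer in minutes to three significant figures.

Kepler's third law: T² ∝ a³, so T₂ = T₁ (a₂/a₁)^(3/2).
a₂/a₁ = 4.196, (a₂/a₁)^(3/2) = 8.596.
T₂ = 303.6 × 8.596 = 2610 minutes.

T₂ ≈ 2610 minutes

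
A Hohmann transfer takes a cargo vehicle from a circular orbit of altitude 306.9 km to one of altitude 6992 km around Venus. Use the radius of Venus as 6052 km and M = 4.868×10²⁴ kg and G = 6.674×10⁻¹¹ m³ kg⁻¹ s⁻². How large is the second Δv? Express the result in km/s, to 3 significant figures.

μ = GM = 6.674×10⁻¹¹ × 4.868×10²⁴ = 3.249×10¹⁴ m³/s².
r₁ = 6052 + 306.9 = 6358.9 km = 6.3589×10⁶ m.
r₂ = 6052 + 6992 = 13044 km = 1.3044×10⁷ m.
Transfer ellipse a_t = (r₁ + r₂)/2 = 9.701×10⁶ m.
At r₁: circular v_c1 = √(μ/r₁) = 7148 m/s; transfer-periapsis v_p = √[μ(2/r₁ − 1/a_t)] = 8288 m/s.
At r₂: circular v_c2 = √(μ/r₂) = 4991 m/s; transfer-apoapsis v_a = √[μ(2/r₂ − 1/a_t)] = 4041 m/s.
Δv₂ = v_c2 − v_a = 950.2 m/s.
= 0.9502 km/s.

Δv ≈ 0.95 km/s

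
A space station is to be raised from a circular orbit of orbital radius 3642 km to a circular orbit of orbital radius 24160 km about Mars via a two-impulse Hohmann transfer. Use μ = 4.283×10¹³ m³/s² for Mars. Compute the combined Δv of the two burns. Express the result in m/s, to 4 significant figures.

r₁ = 3642 km = 3.642×10⁶ m.
r₂ = 24160 km = 2.416×10⁷ m.
Transfer ellipse a_t = (r₁ + r₂)/2 = 1.390×10⁷ m.
At r₁: circular v_c1 = √(μ/r₁) = 3429 m/s; transfer-periapsis v_p = √[μ(2/r₁ − 1/a_t)] = 4521 m/s.
Δv₁ = v_p − v_c1 = 1092 m/s.
At r₂: circular v_c2 = √(μ/r₂) = 1331 m/s; transfer-apoapsis v_a = √[μ(2/r₂ − 1/a_t)] = 681.5 m/s.
Δv₂ = v_c2 − v_a = 649.9 m/s.
Total Δv = Δv₁ + Δv₂ = 1742 m/s.

Δv_total ≈ 1742 m/s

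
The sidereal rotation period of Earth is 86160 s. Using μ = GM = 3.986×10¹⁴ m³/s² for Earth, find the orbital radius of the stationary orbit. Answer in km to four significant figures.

A synchronous orbit has period T, so by Kepler's third law a = (μT²/4π²)^(1/3).
μT²/4π² = 3.986×10¹⁴ × (8.616×10⁴)² / 39.48 = 7.495×10²² m³.
a = 4.216×10⁷ m = 42163 km.

r_sync ≈ 42160 km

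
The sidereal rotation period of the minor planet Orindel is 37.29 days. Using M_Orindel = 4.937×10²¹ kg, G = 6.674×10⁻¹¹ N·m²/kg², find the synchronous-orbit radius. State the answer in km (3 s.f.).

μ = GM = 6.674×10⁻¹¹ × 4.937×10²¹ = 3.295×10¹¹ m³/s².
T = 37.29 days = 3.222×10⁶ s.
A synchronous orbit has period T, so by Kepler's third law a = (μT²/4π²)^(1/3).
μT²/4π² = 3.295×10¹¹ × (3.222×10⁶)² / 39.48 = 8.664×10²² m³.
a = 4.425×10⁷ m = 44249 km.

r_sync ≈ 44200 km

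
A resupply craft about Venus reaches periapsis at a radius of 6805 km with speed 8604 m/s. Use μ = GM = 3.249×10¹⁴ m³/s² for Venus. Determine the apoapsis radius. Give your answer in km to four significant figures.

apoapsis radius ≈ 23470 km

r_p = 6.805×10⁶ m.
Specific energy ε = v²/2 − μ/r = -1.073×10⁷ J/kg, so a = −μ/(2ε) = 1.514×10⁷ m.
The apsides satisfy r_p + r_a = 2a, so the apoapsis radius is 2a − r_p = 2.347×10⁷ m = 23475 km.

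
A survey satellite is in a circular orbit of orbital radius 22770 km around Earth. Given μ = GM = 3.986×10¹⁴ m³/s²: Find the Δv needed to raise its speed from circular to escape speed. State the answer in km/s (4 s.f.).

r = 22770 km = 2.277×10⁷ m.
Circular speed v_c = √(μ/r) = 4184 m/s.
Escape speed v_esc = √(2μ/r) = √2 × v_c = 5917 m/s.
Δv = v_esc − v_c = 1733 m/s = 1.733 km/s.

Δv ≈ 1.733 km/s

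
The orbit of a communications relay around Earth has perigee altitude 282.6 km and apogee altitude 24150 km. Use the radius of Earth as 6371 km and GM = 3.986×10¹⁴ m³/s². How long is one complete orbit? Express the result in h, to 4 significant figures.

r_p = 6371 + 282.6 = 6653.6 km = 6.6536×10⁶ m.
r_a = 6371 + 24150 = 30521 km = 3.0521×10⁷ m.
Semi-major axis a = (r_p + r_a)/2 = (6653.6 + 30521)/2 = 18587 km = 1.859×10⁷ m.
By Kepler's third law T = 2π√(a³/μ) = 2π × 4.014×10³ = 2.522×10⁴ s.
= 7.005 h.

T ≈ 7.005 h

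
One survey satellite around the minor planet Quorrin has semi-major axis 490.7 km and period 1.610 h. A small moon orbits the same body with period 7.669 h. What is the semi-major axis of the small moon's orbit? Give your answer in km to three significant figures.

a₂ ≈ 1390 km

Kepler's third law: a³ ∝ T², so a₂ = a₁ (T₂/T₁)^(2/3).
T₂/T₁ = 4.763, (T₂/T₁)^(2/3) = 2.831.
a₂ = 490.7 × 2.831 = 1389 km.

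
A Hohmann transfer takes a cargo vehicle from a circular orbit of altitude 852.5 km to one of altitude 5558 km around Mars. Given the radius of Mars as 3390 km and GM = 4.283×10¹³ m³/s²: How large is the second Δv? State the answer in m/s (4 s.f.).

Δv ≈ 433.1 m/s

r₁ = 3390 + 852.5 = 4242.5 km = 4.2425×10⁶ m.
r₂ = 3390 + 5558 = 8948.0 km = 8.9480×10⁶ m.
Transfer ellipse a_t = (r₁ + r₂)/2 = 6.595×10⁶ m.
At r₁: circular v_c1 = √(μ/r₁) = 3177 m/s; transfer-periapsis v_p = √[μ(2/r₁ − 1/a_t)] = 3701 m/s.
At r₂: circular v_c2 = √(μ/r₂) = 2188 m/s; transfer-apoapsis v_a = √[μ(2/r₂ − 1/a_t)] = 1755 m/s.
Δv₂ = v_c2 − v_a = 433.1 m/s.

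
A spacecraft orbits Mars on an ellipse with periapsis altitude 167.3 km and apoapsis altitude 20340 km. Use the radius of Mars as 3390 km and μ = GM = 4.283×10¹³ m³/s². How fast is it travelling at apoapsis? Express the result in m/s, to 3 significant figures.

v ≈ 686 m/s

r_p = 3390 + 167.3 = 3557.3 km = 3.5573×10⁶ m.
r_a = 3390 + 20340 = 23730 km = 2.3730×10⁷ m.
Semi-major axis a = (r_p + r_a)/2 = 13644 km = 1.364×10⁷ m.
Vis-viva: v² = μ(2/r − 1/a) = 4.283×10¹³ × (8.428×10⁻⁸ − 7.329×10⁻⁸) = 4.706×10⁵ m²/s².
v = 686.0 m/s.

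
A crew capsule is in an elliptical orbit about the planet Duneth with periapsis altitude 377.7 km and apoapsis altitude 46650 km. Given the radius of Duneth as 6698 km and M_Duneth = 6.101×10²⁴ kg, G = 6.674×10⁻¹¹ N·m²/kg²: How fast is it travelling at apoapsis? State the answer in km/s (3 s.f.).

μ = GM = 6.674×10⁻¹¹ × 6.101×10²⁴ = 4.072×10¹⁴ m³/s².
r_p = 6698 + 377.7 = 7075.7 km = 7.0757×10⁶ m.
r_a = 6698 + 46650 = 53348 km = 5.3348×10⁷ m.
Semi-major axis a = (r_p + r_a)/2 = 30212 km = 3.021×10⁷ m.
Vis-viva: v² = μ(2/r − 1/a) = 4.072×10¹⁴ × (3.749×10⁻⁸ − 3.310×10⁻⁸) = 1.788×10⁶ m²/s².
v = 1337 m/s = 1.337 km/s.

v ≈ 1.34 km/s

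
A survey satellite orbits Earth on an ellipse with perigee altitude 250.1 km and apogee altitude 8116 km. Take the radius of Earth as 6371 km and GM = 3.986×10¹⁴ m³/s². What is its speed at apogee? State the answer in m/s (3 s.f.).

r_p = 6371 + 250.1 = 6621.1 km = 6.6211×10⁶ m.
r_a = 6371 + 8116 = 14487 km = 1.4487×10⁷ m.
Semi-major axis a = (r_p + r_a)/2 = 10554 km = 1.055×10⁷ m.
Vis-viva: v² = μ(2/r − 1/a) = 3.986×10¹⁴ × (1.381×10⁻⁷ − 9.475×10⁻⁸) = 1.726×10⁷ m²/s².
v = 4155 m/s.

v ≈ 4150 m/s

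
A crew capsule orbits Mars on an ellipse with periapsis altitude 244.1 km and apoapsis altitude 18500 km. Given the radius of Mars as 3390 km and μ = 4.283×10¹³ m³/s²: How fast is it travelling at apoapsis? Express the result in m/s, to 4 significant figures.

v ≈ 746.4 m/s

r_p = 3390 + 244.1 = 3634.1 km = 3.6341×10⁶ m.
r_a = 3390 + 18500 = 21890 km = 2.1890×10⁷ m.
Semi-major axis a = (r_p + r_a)/2 = 12762 km = 1.276×10⁷ m.
Vis-viva: v² = μ(2/r − 1/a) = 4.283×10¹³ × (9.137×10⁻⁸ − 7.836×10⁻⁸) = 5.572×10⁵ m²/s².
v = 746.4 m/s.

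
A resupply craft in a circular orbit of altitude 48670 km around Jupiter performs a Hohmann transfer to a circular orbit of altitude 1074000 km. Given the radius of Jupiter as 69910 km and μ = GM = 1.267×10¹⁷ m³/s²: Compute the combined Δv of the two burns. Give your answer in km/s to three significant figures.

Δv_total ≈ 17.3 km/s

r₁ = 69910 + 48670 = 118580 km = 1.1858×10⁸ m.
r₂ = 69910 + 1074000 = 1143900 km = 1.1439×10⁹ m.
Transfer ellipse a_t = (r₁ + r₂)/2 = 6.312×10⁸ m.
At r₁: circular v_c1 = √(μ/r₁) = 32690 m/s; transfer-perijove v_p = √[μ(2/r₁ − 1/a_t)] = 44000 m/s.
Δv₁ = v_p − v_c1 = 11320 m/s.
At r₂: circular v_c2 = √(μ/r₂) = 10520 m/s; transfer-apojove v_a = √[μ(2/r₂ − 1/a_t)] = 4561 m/s.
Δv₂ = v_c2 − v_a = 5963 m/s.
Total Δv = Δv₁ + Δv₂ = 17280 m/s = 17.28 km/s.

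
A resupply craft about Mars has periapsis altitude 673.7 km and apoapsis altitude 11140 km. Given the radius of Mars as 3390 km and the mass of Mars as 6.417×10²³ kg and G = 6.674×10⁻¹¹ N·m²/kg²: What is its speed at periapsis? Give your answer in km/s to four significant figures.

v ≈ 4.058 km/s

μ = GM = 6.674×10⁻¹¹ × 6.417×10²³ = 4.283×10¹³ m³/s².
r_p = 3390 + 673.7 = 4063.7 km = 4.0637×10⁶ m.
r_a = 3390 + 11140 = 14530 km = 1.4530×10⁷ m.
Semi-major axis a = (r_p + r_a)/2 = 9296.9 km = 9.297×10⁶ m.
Vis-viva: v² = μ(2/r − 1/a) = 4.283×10¹³ × (4.922×10⁻⁷ − 1.076×10⁻⁷) = 1.647×10⁷ m²/s².
v = 4058 m/s = 4.058 km/s.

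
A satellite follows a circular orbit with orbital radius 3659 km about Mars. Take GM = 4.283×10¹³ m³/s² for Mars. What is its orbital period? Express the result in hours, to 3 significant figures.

r = 3659 km = 3.659×10⁶ m.
Kepler's third law: T = 2π√(r³/μ) = 2π√((3.659×10⁶)³ / 4.283×10¹³).
r³/μ = 1.144×10⁶ s², so T = 2π × 1.069×10³ = 6.720×10³ s.
Converting: 6.720×10³ s ÷ 3600 = 1.867 hours.

T ≈ 1.87 hours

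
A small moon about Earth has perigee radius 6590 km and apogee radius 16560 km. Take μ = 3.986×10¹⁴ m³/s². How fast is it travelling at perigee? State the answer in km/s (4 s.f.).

Semi-major axis a = (r_p + r_a)/2 = 11575 km = 1.158×10⁷ m.
Vis-viva: v² = μ(2/r − 1/a) = 3.986×10¹⁴ × (3.035×10⁻⁷ − 8.639×10⁻⁸) = 8.653×10⁷ m²/s².
v = 9302 m/s = 9.302 km/s.

v ≈ 9.302 km/s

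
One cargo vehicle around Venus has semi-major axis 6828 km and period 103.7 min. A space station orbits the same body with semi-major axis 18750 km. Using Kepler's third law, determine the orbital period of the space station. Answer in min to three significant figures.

Kepler's third law: T² ∝ a³, so T₂ = T₁ (a₂/a₁)^(3/2).
a₂/a₁ = 2.746, (a₂/a₁)^(3/2) = 4.551.
T₂ = 103.7 × 4.551 = 471.9 min.

T₂ ≈ 472 min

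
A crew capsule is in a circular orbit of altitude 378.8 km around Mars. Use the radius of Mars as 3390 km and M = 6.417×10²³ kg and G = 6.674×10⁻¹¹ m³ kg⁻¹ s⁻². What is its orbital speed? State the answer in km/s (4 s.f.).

v ≈ 3.371 km/s

μ = GM = 6.674×10⁻¹¹ × 6.417×10²³ = 4.283×10¹³ m³/s².
r = 3390 + 378.8 = 3768.8 km = 3.7688×10⁶ m.
For a circular orbit v = √(μ/r) = √(4.283×10¹³ / 3.769×10⁶) = √(1.136×10⁷) = 3371 m/s.
That is 3.371 km/s.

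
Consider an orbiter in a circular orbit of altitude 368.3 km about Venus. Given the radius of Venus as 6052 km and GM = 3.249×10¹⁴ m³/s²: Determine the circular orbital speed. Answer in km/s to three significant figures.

v ≈ 7.11 km/s

r = 6052 + 368.3 = 6420.3 km = 6.4203×10⁶ m.
For a circular orbit v = √(μ/r) = √(3.249×10¹⁴ / 6.420×10⁶) = √(5.061×10⁷) = 7114 m/s.
That is 7.114 km/s.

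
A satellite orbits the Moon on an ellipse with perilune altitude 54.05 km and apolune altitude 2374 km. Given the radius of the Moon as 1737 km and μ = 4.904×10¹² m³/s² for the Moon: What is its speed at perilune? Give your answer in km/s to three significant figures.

v ≈ 1.95 km/s

r_p = 1737 + 54.05 = 1791.0 km = 1.7910×10⁶ m.
r_a = 1737 + 2374 = 4111.0 km = 4.1110×10⁶ m.
Semi-major axis a = (r_p + r_a)/2 = 2951.0 km = 2.951×10⁶ m.
Vis-viva: v² = μ(2/r − 1/a) = 4.904×10¹² × (1.117×10⁻⁶ − 3.389×10⁻⁷) = 3.814×10⁶ m²/s².
v = 1953 m/s = 1.953 km/s.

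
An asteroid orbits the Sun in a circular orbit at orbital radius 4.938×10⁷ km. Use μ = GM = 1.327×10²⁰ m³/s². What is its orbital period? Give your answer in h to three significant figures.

T ≈ 1660 h

r = 4.938×10⁷ km = 4.938×10¹⁰ m.
Kepler's third law: T = 2π√(r³/μ) = 2π√((4.938×10¹⁰)³ / 1.327×10²⁰).
r³/μ = 9.074×10¹¹ s², so T = 2π × 9.526×10⁵ = 5.985×10⁶ s.
Converting: 5.985×10⁶ s ÷ 3600 = 1663 h.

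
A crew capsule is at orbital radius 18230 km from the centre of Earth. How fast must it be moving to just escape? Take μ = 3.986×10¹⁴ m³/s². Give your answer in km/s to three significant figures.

r = 18230 km = 1.823×10⁷ m.
Escape speed v_esc = √(2μ/r) = √(2 × 3.986×10¹⁴ / 1.823×10⁷) = √(4.373×10⁷) = 6613 m/s.
= 6.613 km/s.

v_esc ≈ 6.61 km/s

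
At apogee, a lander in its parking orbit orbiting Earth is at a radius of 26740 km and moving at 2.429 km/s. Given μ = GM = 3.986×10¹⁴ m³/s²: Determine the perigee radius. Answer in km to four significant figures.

r_a = 2.674×10⁷ m.
Specific energy ε = v²/2 − μ/r = -1.196×10⁷ J/kg, so a = −μ/(2ε) = 1.667×10⁷ m.
The apsides satisfy r_p + r_a = 2a, so the perigee radius is 2a − r_a = 6.598×10⁶ m = 6597.6 km.

perigee radius ≈ 6598 km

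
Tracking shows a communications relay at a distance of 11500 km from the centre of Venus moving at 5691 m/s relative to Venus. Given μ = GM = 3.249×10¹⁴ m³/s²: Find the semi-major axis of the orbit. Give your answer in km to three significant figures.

a ≈ 13500 km

r = 1.150×10⁷ m.
Vis-viva rearranged: 1/a = 2/r − v²/μ = 1.739×10⁻⁷ − 9.968×10⁻⁸ = 7.423×10⁻⁸ m⁻¹.
a = 1.347×10⁷ m = 13472 km.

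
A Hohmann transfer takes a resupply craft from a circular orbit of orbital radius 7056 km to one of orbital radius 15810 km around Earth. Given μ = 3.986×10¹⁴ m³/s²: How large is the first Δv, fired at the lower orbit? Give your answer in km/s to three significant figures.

r₁ = 7056 km = 7.056×10⁶ m.
r₂ = 15810 km = 1.581×10⁷ m.
Transfer ellipse a_t = (r₁ + r₂)/2 = 1.143×10⁷ m.
At r₁: circular v_c1 = √(μ/r₁) = 7516 m/s; transfer-perigee v_p = √[μ(2/r₁ − 1/a_t)] = 8838 m/s.
Δv₁ = v_p − v_c1 = 1322 m/s.
= 1.322 km/s.

Δv ≈ 1.32 km/s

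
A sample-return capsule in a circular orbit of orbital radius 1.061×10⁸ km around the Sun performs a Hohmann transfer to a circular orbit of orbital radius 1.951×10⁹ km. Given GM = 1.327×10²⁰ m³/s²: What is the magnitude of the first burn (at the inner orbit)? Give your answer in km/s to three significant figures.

r₁ = 1.061×10⁸ km = 1.061×10¹¹ m.
r₂ = 1.951×10⁹ km = 1.951×10¹² m.
Transfer ellipse a_t = (r₁ + r₂)/2 = 1.029×10¹² m.
At r₁: circular v_c1 = √(μ/r₁) = 35370 m/s; transfer-perihelion v_p = √[μ(2/r₁ − 1/a_t)] = 48710 m/s.
Δv₁ = v_p − v_c1 = 13340 m/s.
= 13.34 km/s.

Δv ≈ 13.3 km/s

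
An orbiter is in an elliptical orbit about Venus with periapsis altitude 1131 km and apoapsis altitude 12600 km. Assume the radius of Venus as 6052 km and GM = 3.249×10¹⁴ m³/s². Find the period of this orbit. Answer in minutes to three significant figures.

T ≈ 270 minutes

r_p = 6052 + 1131 = 7183.0 km = 7.1830×10⁶ m.
r_a = 6052 + 12600 = 18652 km = 1.8652×10⁷ m.
Semi-major axis a = (r_p + r_a)/2 = (7183.0 + 18652)/2 = 12918 km = 1.292×10⁷ m.
By Kepler's third law T = 2π√(a³/μ) = 2π × 2.576×10³ = 1.618×10⁴ s.
= 269.7 minutes.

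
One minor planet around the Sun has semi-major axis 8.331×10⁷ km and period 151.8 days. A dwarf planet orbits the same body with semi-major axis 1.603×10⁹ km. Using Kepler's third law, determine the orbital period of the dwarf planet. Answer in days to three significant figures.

T₂ ≈ 12800 days

Kepler's third law: T² ∝ a³, so T₂ = T₁ (a₂/a₁)^(3/2).
a₂/a₁ = 19.24, (a₂/a₁)^(3/2) = 84.40.
T₂ = 151.8 × 84.40 = 12810 days.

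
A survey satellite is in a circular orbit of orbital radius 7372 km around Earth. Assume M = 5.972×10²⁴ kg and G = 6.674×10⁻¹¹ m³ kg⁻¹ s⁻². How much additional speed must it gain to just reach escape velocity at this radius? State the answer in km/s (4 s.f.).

Δv ≈ 3.046 km/s

μ = GM = 6.674×10⁻¹¹ × 5.972×10²⁴ = 3.986×10¹⁴ m³/s².
r = 7372 km = 7.372×10⁶ m.
Circular speed v_c = √(μ/r) = 7353 m/s.
Escape speed v_esc = √(2μ/r) = √2 × v_c = 10400 m/s.
Δv = v_esc − v_c = 3046 m/s = 3.046 km/s.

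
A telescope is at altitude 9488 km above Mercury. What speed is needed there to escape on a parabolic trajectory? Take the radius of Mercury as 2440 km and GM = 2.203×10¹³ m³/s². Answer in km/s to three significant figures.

r = 2440 + 9488 = 11928 km = 1.1928×10⁷ m.
Escape speed v_esc = √(2μ/r) = √(2 × 2.203×10¹³ / 1.193×10⁷) = √(3.694×10⁶) = 1922 m/s.
= 1.922 km/s.

v_esc ≈ 1.92 km/s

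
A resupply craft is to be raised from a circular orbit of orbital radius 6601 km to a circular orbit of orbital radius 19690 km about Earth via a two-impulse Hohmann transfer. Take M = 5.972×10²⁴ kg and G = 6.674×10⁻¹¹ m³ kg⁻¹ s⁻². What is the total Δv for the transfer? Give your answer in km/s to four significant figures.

Δv_total ≈ 3.050 km/s

μ = GM = 6.674×10⁻¹¹ × 5.972×10²⁴ = 3.986×10¹⁴ m³/s².
r₁ = 6601 km = 6.601×10⁶ m.
r₂ = 19690 km = 1.969×10⁷ m.
Transfer ellipse a_t = (r₁ + r₂)/2 = 1.315×10⁷ m.
At r₁: circular v_c1 = √(μ/r₁) = 7770 m/s; transfer-perigee v_p = √[μ(2/r₁ − 1/a_t)] = 9510 m/s.
Δv₁ = v_p − v_c1 = 1740 m/s.
At r₂: circular v_c2 = √(μ/r₂) = 4499 m/s; transfer-apogee v_a = √[μ(2/r₂ − 1/a_t)] = 3188 m/s.
Δv₂ = v_c2 − v_a = 1311 m/s.
Total Δv = Δv₁ + Δv₂ = 3050 m/s = 3.050 km/s.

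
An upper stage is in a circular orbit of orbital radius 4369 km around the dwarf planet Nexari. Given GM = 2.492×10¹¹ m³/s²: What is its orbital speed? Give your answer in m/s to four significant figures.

v ≈ 238.8 m/s

r = 4369 km = 4.369×10⁶ m.
For a circular orbit v = √(μ/r) = √(2.492×10¹¹ / 4.369×10⁶) = √(5.704×10⁴) = 238.8 m/s.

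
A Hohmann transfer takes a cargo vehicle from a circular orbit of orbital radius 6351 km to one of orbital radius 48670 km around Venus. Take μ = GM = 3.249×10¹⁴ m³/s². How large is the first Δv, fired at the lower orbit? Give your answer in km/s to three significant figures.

Δv ≈ 2.36 km/s

r₁ = 6351 km = 6.351×10⁶ m.
r₂ = 48670 km = 4.867×10⁷ m.
Transfer ellipse a_t = (r₁ + r₂)/2 = 2.751×10⁷ m.
At r₁: circular v_c1 = √(μ/r₁) = 7152 m/s; transfer-periapsis v_p = √[μ(2/r₁ − 1/a_t)] = 9513 m/s.
Δv₁ = v_p − v_c1 = 2361 m/s.
= 2.361 km/s.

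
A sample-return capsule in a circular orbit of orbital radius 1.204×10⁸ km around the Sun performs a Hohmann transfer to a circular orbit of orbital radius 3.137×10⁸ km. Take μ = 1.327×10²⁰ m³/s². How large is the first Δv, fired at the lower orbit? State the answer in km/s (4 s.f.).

r₁ = 1.204×10⁸ km = 1.204×10¹¹ m.
r₂ = 3.137×10⁸ km = 3.137×10¹¹ m.
Transfer ellipse a_t = (r₁ + r₂)/2 = 2.170×10¹¹ m.
At r₁: circular v_c1 = √(μ/r₁) = 33200 m/s; transfer-perihelion v_p = √[μ(2/r₁ − 1/a_t)] = 39910 m/s.
Δv₁ = v_p − v_c1 = 6713 m/s.
= 6.713 km/s.

Δv ≈ 6.713 km/s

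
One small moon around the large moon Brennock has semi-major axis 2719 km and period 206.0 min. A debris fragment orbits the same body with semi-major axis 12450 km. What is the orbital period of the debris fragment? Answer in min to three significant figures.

Kepler's third law: T² ∝ a³, so T₂ = T₁ (a₂/a₁)^(3/2).
a₂/a₁ = 4.579, (a₂/a₁)^(3/2) = 9.798.
T₂ = 206.0 × 9.798 = 2018 min.

T₂ ≈ 2020 min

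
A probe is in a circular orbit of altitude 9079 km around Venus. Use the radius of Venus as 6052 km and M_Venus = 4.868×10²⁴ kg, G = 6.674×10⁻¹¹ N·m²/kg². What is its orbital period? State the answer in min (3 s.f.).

μ = GM = 6.674×10⁻¹¹ × 4.868×10²⁴ = 3.249×10¹⁴ m³/s².
r = 6052 + 9079 = 15131 km = 1.5131×10⁷ m.
Kepler's third law: T = 2π√(r³/μ) = 2π√((1.513×10⁷)³ / 3.249×10¹⁴).
r³/μ = 1.066×10⁷ s², so T = 2π × 3.265×10³ = 2.052×10⁴ s.
Converting: 2.052×10⁴ s ÷ 60.00 = 341.9 min.

T ≈ 342 min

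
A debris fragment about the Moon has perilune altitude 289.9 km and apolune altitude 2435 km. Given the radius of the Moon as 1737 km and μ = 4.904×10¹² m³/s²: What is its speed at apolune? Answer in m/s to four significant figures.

v ≈ 876.8 m/s

r_p = 1737 + 289.9 = 2026.9 km = 2.0269×10⁶ m.
r_a = 1737 + 2435 = 4172.0 km = 4.1720×10⁶ m.
Semi-major axis a = (r_p + r_a)/2 = 3099.4 km = 3.099×10⁶ m.
Vis-viva: v² = μ(2/r − 1/a) = 4.904×10¹² × (4.794×10⁻⁷ − 3.226×10⁻⁷) = 7.687×10⁵ m²/s².
v = 876.8 m/s.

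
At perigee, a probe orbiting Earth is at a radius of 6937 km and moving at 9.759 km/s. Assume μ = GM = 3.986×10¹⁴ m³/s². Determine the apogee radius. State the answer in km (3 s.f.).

r_p = 6.937×10⁶ m.
Specific energy ε = v²/2 − μ/r = -9.841×10⁶ J/kg, so a = −μ/(2ε) = 2.025×10⁷ m.
The apsides satisfy r_p + r_a = 2a, so the apogee radius is 2a − r_p = 3.357×10⁷ m = 33567 km.

apogee radius ≈ 33600 km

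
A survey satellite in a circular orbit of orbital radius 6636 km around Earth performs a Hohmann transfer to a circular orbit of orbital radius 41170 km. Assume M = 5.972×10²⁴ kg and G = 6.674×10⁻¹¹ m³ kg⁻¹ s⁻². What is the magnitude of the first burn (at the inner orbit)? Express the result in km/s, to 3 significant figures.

Δv ≈ 2.42 km/s

μ = GM = 6.674×10⁻¹¹ × 5.972×10²⁴ = 3.986×10¹⁴ m³/s².
r₁ = 6636 km = 6.636×10⁶ m.
r₂ = 41170 km = 4.117×10⁷ m.
Transfer ellipse a_t = (r₁ + r₂)/2 = 2.390×10⁷ m.
At r₁: circular v_c1 = √(μ/r₁) = 7750 m/s; transfer-perigee v_p = √[μ(2/r₁ − 1/a_t)] = 10170 m/s.
Δv₁ = v_p − v_c1 = 2421 m/s.
= 2.421 km/s.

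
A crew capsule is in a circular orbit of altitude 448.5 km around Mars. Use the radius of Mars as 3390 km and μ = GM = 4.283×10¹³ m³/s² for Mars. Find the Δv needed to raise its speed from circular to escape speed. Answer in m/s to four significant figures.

Δv ≈ 1384 m/s

r = 3390 + 448.5 = 3838.5 km = 3.8385×10⁶ m.
Circular speed v_c = √(μ/r) = 3340 m/s.
Escape speed v_esc = √(2μ/r) = √2 × v_c = 4724 m/s.
Δv = v_esc − v_c = 1384 m/s.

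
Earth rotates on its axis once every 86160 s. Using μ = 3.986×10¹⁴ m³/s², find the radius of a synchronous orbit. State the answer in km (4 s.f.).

A synchronous orbit has period T, so by Kepler's third law a = (μT²/4π²)^(1/3).
μT²/4π² = 3.986×10¹⁴ × (8.616×10⁴)² / 39.48 = 7.495×10²² m³.
a = 4.216×10⁷ m = 42163 km.

r_sync ≈ 42160 km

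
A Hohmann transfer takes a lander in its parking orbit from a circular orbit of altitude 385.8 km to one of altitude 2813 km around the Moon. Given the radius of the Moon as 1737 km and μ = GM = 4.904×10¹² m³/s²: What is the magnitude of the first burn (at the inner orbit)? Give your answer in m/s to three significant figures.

r₁ = 1737 + 385.8 = 2122.8 km = 2.1228×10⁶ m.
r₂ = 1737 + 2813 = 4550.0 km = 4.5500×10⁶ m.
Transfer ellipse a_t = (r₁ + r₂)/2 = 3.336×10⁶ m.
At r₁: circular v_c1 = √(μ/r₁) = 1520 m/s; transfer-perilune v_p = √[μ(2/r₁ − 1/a_t)] = 1775 m/s.
Δv₁ = v_p − v_c1 = 255.0 m/s.

Δv ≈ 255 m/s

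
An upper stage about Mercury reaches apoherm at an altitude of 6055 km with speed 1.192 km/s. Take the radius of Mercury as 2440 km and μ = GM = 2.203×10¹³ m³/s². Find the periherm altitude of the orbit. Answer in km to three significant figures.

periherm altitude ≈ 765 km

r_a = 2440 + 6055 = 8495.0 km = 8.495×10⁶ m.
Specific energy ε = v²/2 − μ/r = -1.883×10⁶ J/kg, so a = −μ/(2ε) = 5.850×10⁶ m.
The apsides satisfy r_p + r_a = 2a, so the periherm radius is 2a − r_a = 3.205×10⁶ m = 3205.3 km.
Periherm altitude = 3205.3 − 2440 = 765.30 km.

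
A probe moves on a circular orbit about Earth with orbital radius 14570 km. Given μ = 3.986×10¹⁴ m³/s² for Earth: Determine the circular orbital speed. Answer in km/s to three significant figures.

v ≈ 5.23 km/s

r = 14570 km = 1.457×10⁷ m.
For a circular orbit v = √(μ/r) = √(3.986×10¹⁴ / 1.457×10⁷) = √(2.736×10⁷) = 5230 m/s.
That is 5.230 km/s.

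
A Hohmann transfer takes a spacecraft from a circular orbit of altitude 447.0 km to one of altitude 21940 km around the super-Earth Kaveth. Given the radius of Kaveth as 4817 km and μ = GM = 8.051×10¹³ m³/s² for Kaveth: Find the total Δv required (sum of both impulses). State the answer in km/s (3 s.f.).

r₁ = 4817 + 447.0 = 5264.0 km = 5.2640×10⁶ m.
r₂ = 4817 + 21940 = 26757 km = 2.6757×10⁷ m.
Transfer ellipse a_t = (r₁ + r₂)/2 = 1.601×10⁷ m.
At r₁: circular v_c1 = √(μ/r₁) = 3911 m/s; transfer-periapsis v_p = √[μ(2/r₁ − 1/a_t)] = 5056 m/s.
Δv₁ = v_p − v_c1 = 1145 m/s.
At r₂: circular v_c2 = √(μ/r₂) = 1735 m/s; transfer-apoapsis v_a = √[μ(2/r₂ − 1/a_t)] = 994.6 m/s.
Δv₂ = v_c2 − v_a = 740.0 m/s.
Total Δv = Δv₁ + Δv₂ = 1885 m/s = 1.885 km/s.

Δv_total ≈ 1.88 km/s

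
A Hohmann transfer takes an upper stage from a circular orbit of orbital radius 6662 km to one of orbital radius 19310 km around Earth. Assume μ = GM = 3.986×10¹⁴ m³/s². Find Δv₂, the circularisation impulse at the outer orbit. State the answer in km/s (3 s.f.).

Δv ≈ 1.29 km/s

r₁ = 6662 km = 6.662×10⁶ m.
r₂ = 19310 km = 1.931×10⁷ m.
Transfer ellipse a_t = (r₁ + r₂)/2 = 1.299×10⁷ m.
At r₁: circular v_c1 = √(μ/r₁) = 7735 m/s; transfer-perigee v_p = √[μ(2/r₁ − 1/a_t)] = 9432 m/s.
At r₂: circular v_c2 = √(μ/r₂) = 4543 m/s; transfer-apogee v_a = √[μ(2/r₂ − 1/a_t)] = 3254 m/s.
Δv₂ = v_c2 − v_a = 1289 m/s.
= 1.289 km/s.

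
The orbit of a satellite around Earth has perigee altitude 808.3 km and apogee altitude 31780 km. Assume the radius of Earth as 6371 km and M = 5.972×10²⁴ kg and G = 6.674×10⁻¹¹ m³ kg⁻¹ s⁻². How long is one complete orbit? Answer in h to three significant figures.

T ≈ 9.43 h

μ = GM = 6.674×10⁻¹¹ × 5.972×10²⁴ = 3.986×10¹⁴ m³/s².
r_p = 6371 + 808.3 = 7179.3 km = 7.1793×10⁶ m.
r_a = 6371 + 31780 = 38151 km = 3.8151×10⁷ m.
Semi-major axis a = (r_p + r_a)/2 = (7179.3 + 38151)/2 = 22665 km = 2.267×10⁷ m.
By Kepler's third law T = 2π√(a³/μ) = 2π × 5.405×10³ = 3.396×10⁴ s.
= 9.433 h.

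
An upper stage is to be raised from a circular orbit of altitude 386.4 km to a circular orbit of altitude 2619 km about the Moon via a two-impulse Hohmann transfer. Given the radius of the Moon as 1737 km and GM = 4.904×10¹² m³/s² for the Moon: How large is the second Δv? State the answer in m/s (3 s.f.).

r₁ = 1737 + 386.4 = 2123.4 km = 2.1234×10⁶ m.
r₂ = 1737 + 2619 = 4356.0 km = 4.3560×10⁶ m.
Transfer ellipse a_t = (r₁ + r₂)/2 = 3.240×10⁶ m.
At r₁: circular v_c1 = √(μ/r₁) = 1520 m/s; transfer-perilune v_p = √[μ(2/r₁ − 1/a_t)] = 1762 m/s.
At r₂: circular v_c2 = √(μ/r₂) = 1061 m/s; transfer-apolune v_a = √[μ(2/r₂ − 1/a_t)] = 859.0 m/s.
Δv₂ = v_c2 − v_a = 202.0 m/s.

Δv ≈ 202 m/s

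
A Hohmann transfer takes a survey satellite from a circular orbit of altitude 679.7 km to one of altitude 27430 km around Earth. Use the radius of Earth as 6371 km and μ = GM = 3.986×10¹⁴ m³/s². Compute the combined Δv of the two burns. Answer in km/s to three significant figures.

r₁ = 6371 + 679.7 = 7050.7 km = 7.0507×10⁶ m.
r₂ = 6371 + 27430 = 33801 km = 3.3801×10⁷ m.
Transfer ellipse a_t = (r₁ + r₂)/2 = 2.043×10⁷ m.
At r₁: circular v_c1 = √(μ/r₁) = 7519 m/s; transfer-perigee v_p = √[μ(2/r₁ − 1/a_t)] = 9672 m/s.
Δv₁ = v_p − v_c1 = 2153 m/s.
At r₂: circular v_c2 = √(μ/r₂) = 3434 m/s; transfer-apogee v_a = √[μ(2/r₂ − 1/a_t)] = 2018 m/s.
Δv₂ = v_c2 − v_a = 1416 m/s.
Total Δv = Δv₁ + Δv₂ = 3570 m/s = 3.570 km/s.

Δv_total ≈ 3.57 km/s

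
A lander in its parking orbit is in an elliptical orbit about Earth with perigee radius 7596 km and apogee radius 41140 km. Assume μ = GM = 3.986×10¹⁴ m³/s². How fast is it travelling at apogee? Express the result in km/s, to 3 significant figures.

Semi-major axis a = (r_p + r_a)/2 = 24368 km = 2.437×10⁷ m.
Vis-viva: v² = μ(2/r − 1/a) = 3.986×10¹⁴ × (4.861×10⁻⁸ − 4.104×10⁻⁸) = 3.020×10⁶ m²/s².
v = 1738 m/s = 1.738 km/s.

v ≈ 1.74 km/s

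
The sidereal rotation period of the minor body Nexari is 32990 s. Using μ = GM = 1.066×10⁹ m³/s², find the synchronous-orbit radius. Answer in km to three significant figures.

r_sync ≈ 309 km

A synchronous orbit has period T, so by Kepler's third law a = (μT²/4π²)^(1/3).
μT²/4π² = 1.066×10⁹ × (3.299×10⁴)² / 39.48 = 2.939×10¹⁶ m³.
a = 3.086×10⁵ m = 308.59 km.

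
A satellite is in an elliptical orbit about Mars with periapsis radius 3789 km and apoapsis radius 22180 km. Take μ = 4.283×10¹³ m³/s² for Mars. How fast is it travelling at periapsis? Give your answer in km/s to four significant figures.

Semi-major axis a = (r_p + r_a)/2 = 12984 km = 1.298×10⁷ m.
Vis-viva: v² = μ(2/r − 1/a) = 4.283×10¹³ × (5.278×10⁻⁷ − 7.701×10⁻⁸) = 1.931×10⁷ m²/s².
v = 4394 m/s = 4.394 km/s.

v ≈ 4.394 km/s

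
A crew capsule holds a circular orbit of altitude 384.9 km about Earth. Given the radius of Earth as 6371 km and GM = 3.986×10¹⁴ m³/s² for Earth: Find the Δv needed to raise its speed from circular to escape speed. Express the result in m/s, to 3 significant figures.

r = 6371 + 384.9 = 6755.9 km = 6.7559×10⁶ m.
Circular speed v_c = √(μ/r) = 7681 m/s.
Escape speed v_esc = √(2μ/r) = √2 × v_c = 10860 m/s.
Δv = v_esc − v_c = 3182 m/s.

Δv ≈ 3180 m/s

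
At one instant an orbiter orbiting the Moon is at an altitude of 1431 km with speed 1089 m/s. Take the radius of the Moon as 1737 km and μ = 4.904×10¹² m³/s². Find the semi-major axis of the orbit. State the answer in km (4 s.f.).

a ≈ 2567 km

r = 1737 + 1431 = 3168.0 km = 3.168×10⁶ m.
Specific orbital energy ε = v²/2 − μ/r = (1089)²/2 − 4.904×10¹²/3.168×10⁶ = -9.550×10⁵ J/kg.
Since ε = −μ/(2a), a = −μ/(2ε) = 2.567×10⁶ m = 2567.5 km.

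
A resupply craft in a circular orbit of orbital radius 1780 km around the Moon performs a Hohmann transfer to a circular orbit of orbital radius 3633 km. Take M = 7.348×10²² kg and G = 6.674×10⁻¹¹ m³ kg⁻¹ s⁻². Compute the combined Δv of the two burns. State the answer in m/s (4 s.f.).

μ = GM = 6.674×10⁻¹¹ × 7.348×10²² = 4.904×10¹² m³/s².
r₁ = 1780 km = 1.780×10⁶ m.
r₂ = 3633 km = 3.633×10⁶ m.
Transfer ellipse a_t = (r₁ + r₂)/2 = 2.706×10⁶ m.
At r₁: circular v_c1 = √(μ/r₁) = 1660 m/s; transfer-perilune v_p = √[μ(2/r₁ − 1/a_t)] = 1923 m/s.
Δv₁ = v_p − v_c1 = 263.2 m/s.
At r₂: circular v_c2 = √(μ/r₂) = 1162 m/s; transfer-apolune v_a = √[μ(2/r₂ − 1/a_t)] = 942.2 m/s.
Δv₂ = v_c2 − v_a = 219.6 m/s.
Total Δv = Δv₁ + Δv₂ = 482.8 m/s.

Δv_total ≈ 482.8 m/s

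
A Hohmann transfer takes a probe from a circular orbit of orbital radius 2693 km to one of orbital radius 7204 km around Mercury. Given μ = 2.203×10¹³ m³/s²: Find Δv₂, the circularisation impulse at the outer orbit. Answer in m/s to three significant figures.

r₁ = 2693 km = 2.693×10⁶ m.
r₂ = 7204 km = 7.204×10⁶ m.
Transfer ellipse a_t = (r₁ + r₂)/2 = 4.948×10⁶ m.
At r₁: circular v_c1 = √(μ/r₁) = 2860 m/s; transfer-periherm v_p = √[μ(2/r₁ − 1/a_t)] = 3451 m/s.
At r₂: circular v_c2 = √(μ/r₂) = 1749 m/s; transfer-apoherm v_a = √[μ(2/r₂ − 1/a_t)] = 1290 m/s.
Δv₂ = v_c2 − v_a = 458.7 m/s.

Δv ≈ 459 m/s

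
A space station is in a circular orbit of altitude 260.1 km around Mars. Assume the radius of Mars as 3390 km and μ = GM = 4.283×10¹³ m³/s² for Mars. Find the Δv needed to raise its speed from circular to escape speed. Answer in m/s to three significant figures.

r = 3390 + 260.1 = 3650.1 km = 3.6501×10⁶ m.
Circular speed v_c = √(μ/r) = 3425 m/s.
Escape speed v_esc = √(2μ/r) = √2 × v_c = 4844 m/s.
Δv = v_esc − v_c = 1419 m/s.

Δv ≈ 1420 m/s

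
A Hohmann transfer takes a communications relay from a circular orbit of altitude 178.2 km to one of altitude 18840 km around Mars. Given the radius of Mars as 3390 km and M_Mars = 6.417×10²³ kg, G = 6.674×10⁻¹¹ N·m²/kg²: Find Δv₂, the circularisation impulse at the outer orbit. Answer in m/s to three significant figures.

Δv ≈ 658 m/s

μ = GM = 6.674×10⁻¹¹ × 6.417×10²³ = 4.283×10¹³ m³/s².
r₁ = 3390 + 178.2 = 3568.2 km = 3.5682×10⁶ m.
r₂ = 3390 + 18840 = 22230 km = 2.2230×10⁷ m.
Transfer ellipse a_t = (r₁ + r₂)/2 = 1.290×10⁷ m.
At r₁: circular v_c1 = √(μ/r₁) = 3464 m/s; transfer-periapsis v_p = √[μ(2/r₁ − 1/a_t)] = 4548 m/s.
At r₂: circular v_c2 = √(μ/r₂) = 1388 m/s; transfer-apoapsis v_a = √[μ(2/r₂ − 1/a_t)] = 730.0 m/s.
Δv₂ = v_c2 − v_a = 658.0 m/s.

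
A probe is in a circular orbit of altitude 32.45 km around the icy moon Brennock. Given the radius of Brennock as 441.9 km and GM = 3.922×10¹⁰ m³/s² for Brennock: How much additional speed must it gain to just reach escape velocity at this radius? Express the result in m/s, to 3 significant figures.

r = 441.9 + 32.45 = 474.35 km = 4.7435×10⁵ m.
Circular speed v_c = √(μ/r) = 287.5 m/s.
Escape speed v_esc = √(2μ/r) = √2 × v_c = 406.6 m/s.
Δv = v_esc − v_c = 119.1 m/s.

Δv ≈ 119 m/s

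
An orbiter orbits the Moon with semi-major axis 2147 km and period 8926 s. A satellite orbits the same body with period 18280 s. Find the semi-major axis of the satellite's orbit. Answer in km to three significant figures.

a₂ ≈ 3460 km

Kepler's third law: a³ ∝ T², so a₂ = a₁ (T₂/T₁)^(2/3).
T₂/T₁ = 2.048, (T₂/T₁)^(2/3) = 1.613.
a₂ = 2147 × 1.613 = 3462 km.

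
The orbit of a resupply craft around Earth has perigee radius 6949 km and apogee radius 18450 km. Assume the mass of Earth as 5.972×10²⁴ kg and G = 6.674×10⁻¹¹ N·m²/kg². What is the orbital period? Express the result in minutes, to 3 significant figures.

T ≈ 237 minutes

μ = GM = 6.674×10⁻¹¹ × 5.972×10²⁴ = 3.986×10¹⁴ m³/s².
Semi-major axis a = (r_p + r_a)/2 = (6949.0 + 18450)/2 = 12700 km = 1.270×10⁷ m.
By Kepler's third law T = 2π√(a³/μ) = 2π × 2.267×10³ = 1.424×10⁴ s.
= 237.4 minutes.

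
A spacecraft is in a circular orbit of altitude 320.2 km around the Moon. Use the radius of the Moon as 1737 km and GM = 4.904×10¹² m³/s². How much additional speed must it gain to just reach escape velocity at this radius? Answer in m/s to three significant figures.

r = 1737 + 320.2 = 2057.2 km = 2.0572×10⁶ m.
Circular speed v_c = √(μ/r) = 1544 m/s.
Escape speed v_esc = √(2μ/r) = √2 × v_c = 2183 m/s.
Δv = v_esc − v_c = 639.5 m/s.

Δv ≈ 640 m/s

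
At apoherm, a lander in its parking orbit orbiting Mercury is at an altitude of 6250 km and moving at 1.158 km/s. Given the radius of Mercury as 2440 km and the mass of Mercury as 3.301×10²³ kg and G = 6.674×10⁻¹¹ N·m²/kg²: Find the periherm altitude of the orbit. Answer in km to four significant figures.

periherm altitude ≈ 684.6 km

μ = GM = 6.674×10⁻¹¹ × 3.301×10²³ = 2.203×10¹³ m³/s².
r_a = 2440 + 6250 = 8690.0 km = 8.690×10⁶ m.
Specific energy ε = v²/2 − μ/r = -1.865×10⁶ J/kg, so a = −μ/(2ε) = 5.907×10⁶ m.
The apsides satisfy r_p + r_a = 2a, so the periherm radius is 2a − r_a = 3.125×10⁶ m = 3124.6 km.
Periherm altitude = 3124.6 − 2440 = 684.60 km.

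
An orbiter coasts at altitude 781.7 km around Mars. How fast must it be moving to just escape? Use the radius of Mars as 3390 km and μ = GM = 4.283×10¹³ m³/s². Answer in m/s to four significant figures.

v_esc ≈ 4531 m/s

r = 3390 + 781.7 = 4171.7 km = 4.1717×10⁶ m.
Escape speed v_esc = √(2μ/r) = √(2 × 4.283×10¹³ / 4.172×10⁶) = √(2.053×10⁷) = 4531 m/s.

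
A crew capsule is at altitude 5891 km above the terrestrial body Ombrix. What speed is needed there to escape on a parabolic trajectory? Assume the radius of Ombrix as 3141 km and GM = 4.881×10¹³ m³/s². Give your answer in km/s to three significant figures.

v_esc ≈ 3.29 km/s

r = 3141 + 5891 = 9032.0 km = 9.0320×10⁶ m.
Escape speed v_esc = √(2μ/r) = √(2 × 4.881×10¹³ / 9.032×10⁶) = √(1.081×10⁷) = 3288 m/s.
= 3.288 km/s.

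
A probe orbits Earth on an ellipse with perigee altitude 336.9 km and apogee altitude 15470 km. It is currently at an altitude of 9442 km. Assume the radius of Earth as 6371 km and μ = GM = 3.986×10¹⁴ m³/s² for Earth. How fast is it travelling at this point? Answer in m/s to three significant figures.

v ≈ 4740 m/s

r_p = 6371 + 336.9 = 6707.9 km = 6.7079×10⁶ m.
r_a = 6371 + 15470 = 21841 km = 2.1841×10⁷ m.
r = 6371 + 9442 = 15813 km = 1.581×10⁷ m.
Semi-major axis a = (r_p + r_a)/2 = 14274 km = 1.427×10⁷ m.
Vis-viva: v² = μ(2/r − 1/a) = 3.986×10¹⁴ × (1.265×10⁻⁷ − 7.006×10⁻⁸) = 2.249×10⁷ m²/s².
v = 4742 m/s.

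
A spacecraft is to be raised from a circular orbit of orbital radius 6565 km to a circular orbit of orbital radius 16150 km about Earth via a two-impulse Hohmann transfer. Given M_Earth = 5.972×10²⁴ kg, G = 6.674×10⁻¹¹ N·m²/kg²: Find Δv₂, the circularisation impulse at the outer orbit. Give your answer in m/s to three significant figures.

Δv ≈ 1190 m/s

μ = GM = 6.674×10⁻¹¹ × 5.972×10²⁴ = 3.986×10¹⁴ m³/s².
r₁ = 6565 km = 6.565×10⁶ m.
r₂ = 16150 km = 1.615×10⁷ m.
Transfer ellipse a_t = (r₁ + r₂)/2 = 1.136×10⁷ m.
At r₁: circular v_c1 = √(μ/r₁) = 7792 m/s; transfer-perigee v_p = √[μ(2/r₁ − 1/a_t)] = 9291 m/s.
At r₂: circular v_c2 = √(μ/r₂) = 4968 m/s; transfer-apogee v_a = √[μ(2/r₂ − 1/a_t)] = 3777 m/s.
Δv₂ = v_c2 − v_a = 1191 m/s.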